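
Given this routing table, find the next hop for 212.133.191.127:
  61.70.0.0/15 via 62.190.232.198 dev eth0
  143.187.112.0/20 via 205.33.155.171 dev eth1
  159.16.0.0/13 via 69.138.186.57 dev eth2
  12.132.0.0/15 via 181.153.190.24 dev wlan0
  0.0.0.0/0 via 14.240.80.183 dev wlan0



Longest prefix match for 212.133.191.127:
  /15 61.70.0.0: no
  /20 143.187.112.0: no
  /13 159.16.0.0: no
  /15 12.132.0.0: no
  /0 0.0.0.0: MATCH
Selected: next-hop 14.240.80.183 via wlan0 (matched /0)


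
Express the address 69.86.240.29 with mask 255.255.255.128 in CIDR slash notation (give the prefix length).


Binary: 11111111.11111111.11111111.10000000
Count leading 1s
Prefix: /25


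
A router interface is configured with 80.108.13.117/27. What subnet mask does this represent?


/27 means 27 network bits, 5 host bits
Binary: 11111111111111111111111111100000
Mask: 255.255.255.224


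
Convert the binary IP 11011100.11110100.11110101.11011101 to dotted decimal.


11011100 = 220
11110100 = 244
11110101 = 245
11011101 = 221
IP: 220.244.245.221


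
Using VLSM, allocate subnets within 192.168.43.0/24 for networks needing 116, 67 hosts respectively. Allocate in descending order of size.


116 hosts -> /25 (126 usable): 192.168.43.0/25
67 hosts -> /25 (126 usable): 192.168.43.128/25
Allocation: 192.168.43.0/25 (116 hosts, 126 usable); 192.168.43.128/25 (67 hosts, 126 usable)


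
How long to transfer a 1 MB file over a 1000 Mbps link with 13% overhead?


Effective throughput = 1000 * (1 - 13/100) = 870 Mbps
File size in Mb = 1 * 8 = 8 Mb
Time = 8 / 870
Time = 0.0092 seconds


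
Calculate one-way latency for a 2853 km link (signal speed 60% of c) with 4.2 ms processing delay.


Speed = 0.6 * 3e5 km/s = 180000 km/s
Propagation delay = 2853 / 180000 = 0.0158 s = 15.85 ms
Processing delay = 4.2 ms
Total one-way latency = 20.05 ms


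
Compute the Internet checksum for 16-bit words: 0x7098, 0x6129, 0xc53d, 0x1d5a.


Sum all words (with carry folding):
+ 0x7098 = 0x7098
+ 0x6129 = 0xd1c1
+ 0xc53d = 0x96ff
+ 0x1d5a = 0xb459
One's complement: ~0xb459
Checksum = 0x4ba6


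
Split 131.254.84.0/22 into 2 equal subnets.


New prefix = 22 + 1 = 23
Each subnet has 512 addresses
  131.254.84.0/23
  131.254.86.0/23
Subnets: 131.254.84.0/23, 131.254.86.0/23


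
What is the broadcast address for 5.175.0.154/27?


Network: 5.175.0.128/27
Host bits = 5
Set all host bits to 1:
Broadcast: 5.175.0.159


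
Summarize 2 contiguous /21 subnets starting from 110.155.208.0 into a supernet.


Original prefix: /21
Number of subnets: 2 = 2^1
New prefix = 21 - 1 = 20
Supernet: 110.155.208.0/20


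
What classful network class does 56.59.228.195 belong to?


First octet: 56
Binary: 00111000
0xxxxxxx -> Class A (1-126)
Class A, default mask 255.0.0.0 (/8)


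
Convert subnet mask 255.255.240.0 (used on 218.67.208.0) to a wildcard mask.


Subnet mask: 255.255.240.0
Wildcard = 255.255.255.255 - subnet mask
255 - 255 = 0
255 - 255 = 0
255 - 240 = 15
255 - 0 = 255
Wildcard: 0.0.15.255


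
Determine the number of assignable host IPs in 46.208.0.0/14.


Host bits = 32 - 14 = 18
Total addresses = 2^18 = 262144
Usable = total - 2 (network and broadcast)
Usable hosts: 262142


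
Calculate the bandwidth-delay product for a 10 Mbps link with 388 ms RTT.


BDP = bandwidth * RTT
= 10 Mbps * 388 ms
= 10 * 1e6 * 388 / 1000 bits
= 3880000 bits
= 485000 bytes
= 473.6328 KB
BDP = 3880000 bits (485000 bytes)


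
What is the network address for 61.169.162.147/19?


IP:   00111101.10101001.10100010.10010011
Mask: 11111111.11111111.11100000.00000000
AND operation:
Net:  00111101.10101001.10100000.00000000
Network: 61.169.160.0/19


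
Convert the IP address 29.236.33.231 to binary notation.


29 = 00011101
236 = 11101100
33 = 00100001
231 = 11100111
Binary: 00011101.11101100.00100001.11100111


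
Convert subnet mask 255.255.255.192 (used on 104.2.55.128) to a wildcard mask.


Subnet mask: 255.255.255.192
Wildcard = 255.255.255.255 - subnet mask
255 - 255 = 0
255 - 255 = 0
255 - 255 = 0
255 - 192 = 63
Wildcard: 0.0.0.63


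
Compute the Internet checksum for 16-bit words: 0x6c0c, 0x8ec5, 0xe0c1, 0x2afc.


Sum all words (with carry folding):
+ 0x6c0c = 0x6c0c
+ 0x8ec5 = 0xfad1
+ 0xe0c1 = 0xdb93
+ 0x2afc = 0x0690
One's complement: ~0x0690
Checksum = 0xf96f


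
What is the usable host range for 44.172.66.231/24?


Network: 44.172.66.0
Broadcast: 44.172.66.255
First usable = network + 1
Last usable = broadcast - 1
Range: 44.172.66.1 to 44.172.66.254


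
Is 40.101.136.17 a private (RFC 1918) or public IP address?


RFC 1918 private ranges:
  10.0.0.0/8 (10.0.0.0 - 10.255.255.255)
  172.16.0.0/12 (172.16.0.0 - 172.31.255.255)
  192.168.0.0/16 (192.168.0.0 - 192.168.255.255)
Public (not in any RFC 1918 range)


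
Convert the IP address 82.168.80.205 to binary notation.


82 = 01010010
168 = 10101000
80 = 01010000
205 = 11001101
Binary: 01010010.10101000.01010000.11001101


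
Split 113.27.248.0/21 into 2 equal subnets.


New prefix = 21 + 1 = 22
Each subnet has 1024 addresses
  113.27.248.0/22
  113.27.252.0/22
Subnets: 113.27.248.0/22, 113.27.252.0/22


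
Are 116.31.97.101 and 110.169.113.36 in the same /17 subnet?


Mask: 255.255.128.0
116.31.97.101 AND mask = 116.31.0.0
110.169.113.36 AND mask = 110.169.0.0
No, different subnets (116.31.0.0 vs 110.169.0.0)


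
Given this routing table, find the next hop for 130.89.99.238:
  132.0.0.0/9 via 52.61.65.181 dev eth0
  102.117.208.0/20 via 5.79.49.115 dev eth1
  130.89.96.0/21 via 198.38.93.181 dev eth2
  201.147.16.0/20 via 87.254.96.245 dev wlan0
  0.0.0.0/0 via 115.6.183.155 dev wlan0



Longest prefix match for 130.89.99.238:
  /9 132.0.0.0: no
  /20 102.117.208.0: no
  /21 130.89.96.0: MATCH
  /20 201.147.16.0: no
  /0 0.0.0.0: MATCH
Selected: next-hop 198.38.93.181 via eth2 (matched /21)


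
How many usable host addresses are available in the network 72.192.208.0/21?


Host bits = 32 - 21 = 11
Total addresses = 2^11 = 2048
Usable = total - 2 (network and broadcast)
Usable hosts: 2046


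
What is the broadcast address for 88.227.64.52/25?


Network: 88.227.64.0/25
Host bits = 7
Set all host bits to 1:
Broadcast: 88.227.64.127


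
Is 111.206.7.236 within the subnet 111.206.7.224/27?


Subnet network: 111.206.7.224
Test IP AND mask: 111.206.7.224
Yes, 111.206.7.236 is in 111.206.7.224/27


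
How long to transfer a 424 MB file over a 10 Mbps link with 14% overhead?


Effective throughput = 10 * (1 - 14/100) = 8.6 Mbps
File size in Mb = 424 * 8 = 3392 Mb
Time = 3392 / 8.6
Time = 394.4186 seconds


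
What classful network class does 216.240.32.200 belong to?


First octet: 216
Binary: 11011000
110xxxxx -> Class C (192-223)
Class C, default mask 255.255.255.0 (/24)


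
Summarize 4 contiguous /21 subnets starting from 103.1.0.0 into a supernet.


Original prefix: /21
Number of subnets: 4 = 2^2
New prefix = 21 - 2 = 19
Supernet: 103.1.0.0/19


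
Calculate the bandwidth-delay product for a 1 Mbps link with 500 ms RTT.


BDP = bandwidth * RTT
= 1 Mbps * 500 ms
= 1 * 1e6 * 500 / 1000 bits
= 500000 bits
= 62500 bytes
= 61.0352 KB
BDP = 500000 bits (62500 bytes)


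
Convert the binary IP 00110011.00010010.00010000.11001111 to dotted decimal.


00110011 = 51
00010010 = 18
00010000 = 16
11001111 = 207
IP: 51.18.16.207


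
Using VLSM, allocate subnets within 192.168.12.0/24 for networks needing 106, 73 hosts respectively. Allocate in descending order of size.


106 hosts -> /25 (126 usable): 192.168.12.0/25
73 hosts -> /25 (126 usable): 192.168.12.128/25
Allocation: 192.168.12.0/25 (106 hosts, 126 usable); 192.168.12.128/25 (73 hosts, 126 usable)


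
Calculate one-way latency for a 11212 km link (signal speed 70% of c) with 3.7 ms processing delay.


Speed = 0.7 * 3e5 km/s = 210000 km/s
Propagation delay = 11212 / 210000 = 0.0534 s = 53.3905 ms
Processing delay = 3.7 ms
Total one-way latency = 57.0905 ms


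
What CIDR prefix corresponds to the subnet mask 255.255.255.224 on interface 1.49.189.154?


Binary: 11111111.11111111.11111111.11100000
Count leading 1s
Prefix: /27


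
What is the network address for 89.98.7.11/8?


IP:   01011001.01100010.00000111.00001011
Mask: 11111111.00000000.00000000.00000000
AND operation:
Net:  01011001.00000000.00000000.00000000
Network: 89.0.0.0/8


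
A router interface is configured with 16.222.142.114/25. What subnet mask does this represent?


/25 means 25 network bits, 7 host bits
Binary: 11111111111111111111111110000000
Mask: 255.255.255.128


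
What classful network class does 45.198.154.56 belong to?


First octet: 45
Binary: 00101101
0xxxxxxx -> Class A (1-126)
Class A, default mask 255.0.0.0 (/8)


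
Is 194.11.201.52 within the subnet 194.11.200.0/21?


Subnet network: 194.11.200.0
Test IP AND mask: 194.11.200.0
Yes, 194.11.201.52 is in 194.11.200.0/21


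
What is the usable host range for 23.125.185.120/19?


Network: 23.125.160.0
Broadcast: 23.125.191.255
First usable = network + 1
Last usable = broadcast - 1
Range: 23.125.160.1 to 23.125.191.254


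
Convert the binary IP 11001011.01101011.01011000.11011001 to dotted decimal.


11001011 = 203
01101011 = 107
01011000 = 88
11011001 = 217
IP: 203.107.88.217


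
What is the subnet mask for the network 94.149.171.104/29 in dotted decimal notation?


/29 means 29 network bits, 3 host bits
Binary: 11111111111111111111111111111000
Mask: 255.255.255.248


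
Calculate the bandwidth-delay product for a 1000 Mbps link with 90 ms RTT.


BDP = bandwidth * RTT
= 1000 Mbps * 90 ms
= 1000 * 1e6 * 90 / 1000 bits
= 90000000 bits
= 11250000 bytes
= 10986.3281 KB
BDP = 90000000 bits (11250000 bytes)


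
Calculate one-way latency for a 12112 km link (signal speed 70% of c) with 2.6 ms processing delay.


Speed = 0.7 * 3e5 km/s = 210000 km/s
Propagation delay = 12112 / 210000 = 0.0577 s = 57.6762 ms
Processing delay = 2.6 ms
Total one-way latency = 60.2762 ms


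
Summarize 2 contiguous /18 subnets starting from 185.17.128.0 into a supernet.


Original prefix: /18
Number of subnets: 2 = 2^1
New prefix = 18 - 1 = 17
Supernet: 185.17.128.0/17


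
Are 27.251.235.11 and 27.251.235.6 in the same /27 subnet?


Mask: 255.255.255.224
27.251.235.11 AND mask = 27.251.235.0
27.251.235.6 AND mask = 27.251.235.0
Yes, same subnet (27.251.235.0)


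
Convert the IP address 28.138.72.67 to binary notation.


28 = 00011100
138 = 10001010
72 = 01001000
67 = 01000011
Binary: 00011100.10001010.01001000.01000011


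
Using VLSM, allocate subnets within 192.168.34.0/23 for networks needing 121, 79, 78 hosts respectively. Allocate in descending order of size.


121 hosts -> /25 (126 usable): 192.168.34.0/25
79 hosts -> /25 (126 usable): 192.168.34.128/25
78 hosts -> /25 (126 usable): 192.168.35.0/25
Allocation: 192.168.34.0/25 (121 hosts, 126 usable); 192.168.34.128/25 (79 hosts, 126 usable); 192.168.35.0/25 (78 hosts, 126 usable)


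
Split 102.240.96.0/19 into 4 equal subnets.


New prefix = 19 + 2 = 21
Each subnet has 2048 addresses
  102.240.96.0/21
  102.240.104.0/21
  102.240.112.0/21
  102.240.120.0/21
Subnets: 102.240.96.0/21, 102.240.104.0/21, 102.240.112.0/21, 102.240.120.0/21


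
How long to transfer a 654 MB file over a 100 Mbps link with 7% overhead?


Effective throughput = 100 * (1 - 7/100) = 93 Mbps
File size in Mb = 654 * 8 = 5232 Mb
Time = 5232 / 93
Time = 56.2581 seconds


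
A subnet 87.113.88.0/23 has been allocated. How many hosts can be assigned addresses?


Host bits = 32 - 23 = 9
Total addresses = 2^9 = 512
Usable = total - 2 (network and broadcast)
Usable hosts: 510


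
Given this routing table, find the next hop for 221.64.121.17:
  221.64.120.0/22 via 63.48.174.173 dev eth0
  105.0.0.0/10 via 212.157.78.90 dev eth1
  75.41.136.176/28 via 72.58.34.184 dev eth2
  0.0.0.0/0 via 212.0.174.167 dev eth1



Longest prefix match for 221.64.121.17:
  /22 221.64.120.0: MATCH
  /10 105.0.0.0: no
  /28 75.41.136.176: no
  /0 0.0.0.0: MATCH
Selected: next-hop 63.48.174.173 via eth0 (matched /22)


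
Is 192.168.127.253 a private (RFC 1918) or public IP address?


RFC 1918 private ranges:
  10.0.0.0/8 (10.0.0.0 - 10.255.255.255)
  172.16.0.0/12 (172.16.0.0 - 172.31.255.255)
  192.168.0.0/16 (192.168.0.0 - 192.168.255.255)
Private (in 192.168.0.0/16)


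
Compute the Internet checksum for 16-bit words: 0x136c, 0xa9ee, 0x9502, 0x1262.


Sum all words (with carry folding):
+ 0x136c = 0x136c
+ 0xa9ee = 0xbd5a
+ 0x9502 = 0x525d
+ 0x1262 = 0x64bf
One's complement: ~0x64bf
Checksum = 0x9b40


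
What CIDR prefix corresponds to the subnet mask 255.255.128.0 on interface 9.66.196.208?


Binary: 11111111.11111111.10000000.00000000
Count leading 1s
Prefix: /17


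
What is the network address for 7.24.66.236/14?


IP:   00000111.00011000.01000010.11101100
Mask: 11111111.11111100.00000000.00000000
AND operation:
Net:  00000111.00011000.00000000.00000000
Network: 7.24.0.0/14


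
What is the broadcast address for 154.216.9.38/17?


Network: 154.216.0.0/17
Host bits = 15
Set all host bits to 1:
Broadcast: 154.216.127.255


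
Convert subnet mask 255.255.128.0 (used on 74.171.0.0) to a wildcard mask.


Subnet mask: 255.255.128.0
Wildcard = 255.255.255.255 - subnet mask
255 - 255 = 0
255 - 255 = 0
255 - 128 = 127
255 - 0 = 255
Wildcard: 0.0.127.255


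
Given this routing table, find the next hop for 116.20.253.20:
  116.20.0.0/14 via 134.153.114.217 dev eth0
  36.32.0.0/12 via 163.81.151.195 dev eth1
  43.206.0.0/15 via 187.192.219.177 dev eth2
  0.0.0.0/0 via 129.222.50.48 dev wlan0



Longest prefix match for 116.20.253.20:
  /14 116.20.0.0: MATCH
  /12 36.32.0.0: no
  /15 43.206.0.0: no
  /0 0.0.0.0: MATCH
Selected: next-hop 134.153.114.217 via eth0 (matched /14)


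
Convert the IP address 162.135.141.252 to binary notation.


162 = 10100010
135 = 10000111
141 = 10001101
252 = 11111100
Binary: 10100010.10000111.10001101.11111100


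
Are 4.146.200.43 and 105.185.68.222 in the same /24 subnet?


Mask: 255.255.255.0
4.146.200.43 AND mask = 4.146.200.0
105.185.68.222 AND mask = 105.185.68.0
No, different subnets (4.146.200.0 vs 105.185.68.0)


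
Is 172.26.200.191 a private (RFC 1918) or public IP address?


RFC 1918 private ranges:
  10.0.0.0/8 (10.0.0.0 - 10.255.255.255)
  172.16.0.0/12 (172.16.0.0 - 172.31.255.255)
  192.168.0.0/16 (192.168.0.0 - 192.168.255.255)
Private (in 172.16.0.0/12)


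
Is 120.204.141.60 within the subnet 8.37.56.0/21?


Subnet network: 8.37.56.0
Test IP AND mask: 120.204.136.0
No, 120.204.141.60 is not in 8.37.56.0/21


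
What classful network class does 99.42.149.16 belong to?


First octet: 99
Binary: 01100011
0xxxxxxx -> Class A (1-126)
Class A, default mask 255.0.0.0 (/8)


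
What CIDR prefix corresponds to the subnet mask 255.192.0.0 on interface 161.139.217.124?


Binary: 11111111.11000000.00000000.00000000
Count leading 1s
Prefix: /10


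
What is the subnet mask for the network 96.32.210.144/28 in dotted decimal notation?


/28 means 28 network bits, 4 host bits
Binary: 11111111111111111111111111110000
Mask: 255.255.255.240


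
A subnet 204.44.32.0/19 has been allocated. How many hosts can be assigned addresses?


Host bits = 32 - 19 = 13
Total addresses = 2^13 = 8192
Usable = total - 2 (network and broadcast)
Usable hosts: 8190


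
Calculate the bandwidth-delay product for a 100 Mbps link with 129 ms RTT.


BDP = bandwidth * RTT
= 100 Mbps * 129 ms
= 100 * 1e6 * 129 / 1000 bits
= 12900000 bits
= 1612500 bytes
= 1574.707 KB
BDP = 12900000 bits (1612500 bytes)


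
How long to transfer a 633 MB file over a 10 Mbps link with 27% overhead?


Effective throughput = 10 * (1 - 27/100) = 7.3 Mbps
File size in Mb = 633 * 8 = 5064 Mb
Time = 5064 / 7.3
Time = 693.6986 seconds


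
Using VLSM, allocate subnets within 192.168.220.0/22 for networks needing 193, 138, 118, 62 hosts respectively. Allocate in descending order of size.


193 hosts -> /24 (254 usable): 192.168.220.0/24
138 hosts -> /24 (254 usable): 192.168.221.0/24
118 hosts -> /25 (126 usable): 192.168.222.0/25
62 hosts -> /26 (62 usable): 192.168.222.128/26
Allocation: 192.168.220.0/24 (193 hosts, 254 usable); 192.168.221.0/24 (138 hosts, 254 usable); 192.168.222.0/25 (118 hosts, 126 usable); 192.168.222.128/26 (62 hosts, 62 usable)


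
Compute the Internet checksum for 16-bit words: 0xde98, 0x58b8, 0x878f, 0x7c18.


Sum all words (with carry folding):
+ 0xde98 = 0xde98
+ 0x58b8 = 0x3751
+ 0x878f = 0xbee0
+ 0x7c18 = 0x3af9
One's complement: ~0x3af9
Checksum = 0xc506


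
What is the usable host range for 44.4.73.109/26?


Network: 44.4.73.64
Broadcast: 44.4.73.127
First usable = network + 1
Last usable = broadcast - 1
Range: 44.4.73.65 to 44.4.73.126


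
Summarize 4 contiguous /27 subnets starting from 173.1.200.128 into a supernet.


Original prefix: /27
Number of subnets: 4 = 2^2
New prefix = 27 - 2 = 25
Supernet: 173.1.200.128/25


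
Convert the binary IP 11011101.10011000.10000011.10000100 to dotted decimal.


11011101 = 221
10011000 = 152
10000011 = 131
10000100 = 132
IP: 221.152.131.132


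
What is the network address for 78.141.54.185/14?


IP:   01001110.10001101.00110110.10111001
Mask: 11111111.11111100.00000000.00000000
AND operation:
Net:  01001110.10001100.00000000.00000000
Network: 78.140.0.0/14


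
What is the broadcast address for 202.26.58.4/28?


Network: 202.26.58.0/28
Host bits = 4
Set all host bits to 1:
Broadcast: 202.26.58.15


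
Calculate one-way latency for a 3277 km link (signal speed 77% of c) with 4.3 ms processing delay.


Speed = 0.77 * 3e5 km/s = 231000 km/s
Propagation delay = 3277 / 231000 = 0.0142 s = 14.1861 ms
Processing delay = 4.3 ms
Total one-way latency = 18.4861 ms


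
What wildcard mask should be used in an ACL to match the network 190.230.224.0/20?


Subnet mask: 255.255.240.0
Wildcard = 255.255.255.255 - subnet mask
255 - 255 = 0
255 - 255 = 0
255 - 240 = 15
255 - 0 = 255
Wildcard: 0.0.15.255


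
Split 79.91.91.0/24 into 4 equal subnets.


New prefix = 24 + 2 = 26
Each subnet has 64 addresses
  79.91.91.0/26
  79.91.91.64/26
  79.91.91.128/26
  79.91.91.192/26
Subnets: 79.91.91.0/26, 79.91.91.64/26, 79.91.91.128/26, 79.91.91.192/26


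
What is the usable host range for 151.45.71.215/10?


Network: 151.0.0.0
Broadcast: 151.63.255.255
First usable = network + 1
Last usable = broadcast - 1
Range: 151.0.0.1 to 151.63.255.254


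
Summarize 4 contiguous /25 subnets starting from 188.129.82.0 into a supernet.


Original prefix: /25
Number of subnets: 4 = 2^2
New prefix = 25 - 2 = 23
Supernet: 188.129.82.0/23


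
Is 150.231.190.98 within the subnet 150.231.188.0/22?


Subnet network: 150.231.188.0
Test IP AND mask: 150.231.188.0
Yes, 150.231.190.98 is in 150.231.188.0/22


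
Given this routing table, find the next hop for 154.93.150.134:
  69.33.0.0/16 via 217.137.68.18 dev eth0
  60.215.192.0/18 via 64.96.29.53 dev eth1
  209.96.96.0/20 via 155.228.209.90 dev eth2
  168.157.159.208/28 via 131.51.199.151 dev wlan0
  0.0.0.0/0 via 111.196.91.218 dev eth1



Longest prefix match for 154.93.150.134:
  /16 69.33.0.0: no
  /18 60.215.192.0: no
  /20 209.96.96.0: no
  /28 168.157.159.208: no
  /0 0.0.0.0: MATCH
Selected: next-hop 111.196.91.218 via eth1 (matched /0)


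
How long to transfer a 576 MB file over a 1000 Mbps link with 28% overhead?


Effective throughput = 1000 * (1 - 28/100) = 720 Mbps
File size in Mb = 576 * 8 = 4608 Mb
Time = 4608 / 720
Time = 6.4 seconds


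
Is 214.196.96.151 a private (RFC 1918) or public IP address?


RFC 1918 private ranges:
  10.0.0.0/8 (10.0.0.0 - 10.255.255.255)
  172.16.0.0/12 (172.16.0.0 - 172.31.255.255)
  192.168.0.0/16 (192.168.0.0 - 192.168.255.255)
Public (not in any RFC 1918 range)


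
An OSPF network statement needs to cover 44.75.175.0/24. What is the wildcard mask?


Subnet mask: 255.255.255.0
Wildcard = 255.255.255.255 - subnet mask
255 - 255 = 0
255 - 255 = 0
255 - 255 = 0
255 - 0 = 255
Wildcard: 0.0.0.255


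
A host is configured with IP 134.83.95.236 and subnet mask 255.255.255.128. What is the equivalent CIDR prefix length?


Binary: 11111111.11111111.11111111.10000000
Count leading 1s
Prefix: /25


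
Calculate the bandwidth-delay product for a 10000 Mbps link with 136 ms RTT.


BDP = bandwidth * RTT
= 10000 Mbps * 136 ms
= 10000 * 1e6 * 136 / 1000 bits
= 1360000000 bits
= 170000000 bytes
= 166015.625 KB
BDP = 1360000000 bits (170000000 bytes)


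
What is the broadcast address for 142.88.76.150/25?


Network: 142.88.76.128/25
Host bits = 7
Set all host bits to 1:
Broadcast: 142.88.76.255


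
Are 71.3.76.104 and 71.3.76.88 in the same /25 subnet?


Mask: 255.255.255.128
71.3.76.104 AND mask = 71.3.76.0
71.3.76.88 AND mask = 71.3.76.0
Yes, same subnet (71.3.76.0)


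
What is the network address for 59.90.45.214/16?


IP:   00111011.01011010.00101101.11010110
Mask: 11111111.11111111.00000000.00000000
AND operation:
Net:  00111011.01011010.00000000.00000000
Network: 59.90.0.0/16


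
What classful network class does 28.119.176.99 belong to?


First octet: 28
Binary: 00011100
0xxxxxxx -> Class A (1-126)
Class A, default mask 255.0.0.0 (/8)


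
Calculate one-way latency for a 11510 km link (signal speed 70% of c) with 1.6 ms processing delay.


Speed = 0.7 * 3e5 km/s = 210000 km/s
Propagation delay = 11510 / 210000 = 0.0548 s = 54.8095 ms
Processing delay = 1.6 ms
Total one-way latency = 56.4095 ms


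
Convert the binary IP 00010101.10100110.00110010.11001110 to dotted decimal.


00010101 = 21
10100110 = 166
00110010 = 50
11001110 = 206
IP: 21.166.50.206


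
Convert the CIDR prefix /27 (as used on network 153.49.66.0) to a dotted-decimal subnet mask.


/27 means 27 network bits, 5 host bits
Binary: 11111111111111111111111111100000
Mask: 255.255.255.224


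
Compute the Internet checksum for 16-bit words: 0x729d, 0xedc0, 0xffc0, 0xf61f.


Sum all words (with carry folding):
+ 0x729d = 0x729d
+ 0xedc0 = 0x605e
+ 0xffc0 = 0x601f
+ 0xf61f = 0x563f
One's complement: ~0x563f
Checksum = 0xa9c0


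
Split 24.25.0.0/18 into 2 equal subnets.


New prefix = 18 + 1 = 19
Each subnet has 8192 addresses
  24.25.0.0/19
  24.25.32.0/19
Subnets: 24.25.0.0/19, 24.25.32.0/19


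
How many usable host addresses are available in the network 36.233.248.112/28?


Host bits = 32 - 28 = 4
Total addresses = 2^4 = 16
Usable = total - 2 (network and broadcast)
Usable hosts: 14


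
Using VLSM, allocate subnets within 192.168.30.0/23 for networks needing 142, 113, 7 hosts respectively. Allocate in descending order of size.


142 hosts -> /24 (254 usable): 192.168.30.0/24
113 hosts -> /25 (126 usable): 192.168.31.0/25
7 hosts -> /28 (14 usable): 192.168.31.128/28
Allocation: 192.168.30.0/24 (142 hosts, 254 usable); 192.168.31.0/25 (113 hosts, 126 usable); 192.168.31.128/28 (7 hosts, 14 usable)


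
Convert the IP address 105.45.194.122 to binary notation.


105 = 01101001
45 = 00101101
194 = 11000010
122 = 01111010
Binary: 01101001.00101101.11000010.01111010


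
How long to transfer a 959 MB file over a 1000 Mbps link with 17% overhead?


Effective throughput = 1000 * (1 - 17/100) = 830 Mbps
File size in Mb = 959 * 8 = 7672 Mb
Time = 7672 / 830
Time = 9.2434 seconds


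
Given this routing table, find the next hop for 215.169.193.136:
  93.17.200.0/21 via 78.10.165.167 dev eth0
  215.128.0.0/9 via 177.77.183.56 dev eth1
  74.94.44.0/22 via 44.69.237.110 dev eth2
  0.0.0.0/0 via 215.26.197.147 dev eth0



Longest prefix match for 215.169.193.136:
  /21 93.17.200.0: no
  /9 215.128.0.0: MATCH
  /22 74.94.44.0: no
  /0 0.0.0.0: MATCH
Selected: next-hop 177.77.183.56 via eth1 (matched /9)


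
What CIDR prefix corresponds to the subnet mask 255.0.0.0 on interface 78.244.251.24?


Binary: 11111111.00000000.00000000.00000000
Count leading 1s
Prefix: /8


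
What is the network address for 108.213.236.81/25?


IP:   01101100.11010101.11101100.01010001
Mask: 11111111.11111111.11111111.10000000
AND operation:
Net:  01101100.11010101.11101100.00000000
Network: 108.213.236.0/25


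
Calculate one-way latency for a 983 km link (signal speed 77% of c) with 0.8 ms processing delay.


Speed = 0.77 * 3e5 km/s = 231000 km/s
Propagation delay = 983 / 231000 = 0.0043 s = 4.2554 ms
Processing delay = 0.8 ms
Total one-way latency = 5.0554 ms


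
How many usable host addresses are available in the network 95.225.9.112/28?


Host bits = 32 - 28 = 4
Total addresses = 2^4 = 16
Usable = total - 2 (network and broadcast)
Usable hosts: 14


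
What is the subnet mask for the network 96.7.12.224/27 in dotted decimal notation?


/27 means 27 network bits, 5 host bits
Binary: 11111111111111111111111111100000
Mask: 255.255.255.224


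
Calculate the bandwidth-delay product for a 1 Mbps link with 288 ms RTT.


BDP = bandwidth * RTT
= 1 Mbps * 288 ms
= 1 * 1e6 * 288 / 1000 bits
= 288000 bits
= 36000 bytes
= 35.1562 KB
BDP = 288000 bits (36000 bytes)


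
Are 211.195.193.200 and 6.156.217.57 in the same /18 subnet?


Mask: 255.255.192.0
211.195.193.200 AND mask = 211.195.192.0
6.156.217.57 AND mask = 6.156.192.0
No, different subnets (211.195.192.0 vs 6.156.192.0)


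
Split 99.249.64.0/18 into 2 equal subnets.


New prefix = 18 + 1 = 19
Each subnet has 8192 addresses
  99.249.64.0/19
  99.249.96.0/19
Subnets: 99.249.64.0/19, 99.249.96.0/19


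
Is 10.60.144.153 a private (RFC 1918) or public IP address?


RFC 1918 private ranges:
  10.0.0.0/8 (10.0.0.0 - 10.255.255.255)
  172.16.0.0/12 (172.16.0.0 - 172.31.255.255)
  192.168.0.0/16 (192.168.0.0 - 192.168.255.255)
Private (in 10.0.0.0/8)


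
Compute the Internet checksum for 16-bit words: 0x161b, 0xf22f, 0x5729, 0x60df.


Sum all words (with carry folding):
+ 0x161b = 0x161b
+ 0xf22f = 0x084b
+ 0x5729 = 0x5f74
+ 0x60df = 0xc053
One's complement: ~0xc053
Checksum = 0x3fac


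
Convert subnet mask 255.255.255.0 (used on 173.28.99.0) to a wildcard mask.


Subnet mask: 255.255.255.0
Wildcard = 255.255.255.255 - subnet mask
255 - 255 = 0
255 - 255 = 0
255 - 255 = 0
255 - 0 = 255
Wildcard: 0.0.0.255


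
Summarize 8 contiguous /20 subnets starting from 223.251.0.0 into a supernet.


Original prefix: /20
Number of subnets: 8 = 2^3
New prefix = 20 - 3 = 17
Supernet: 223.251.0.0/17


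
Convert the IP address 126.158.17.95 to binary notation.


126 = 01111110
158 = 10011110
17 = 00010001
95 = 01011111
Binary: 01111110.10011110.00010001.01011111


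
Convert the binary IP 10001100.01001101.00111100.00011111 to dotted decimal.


10001100 = 140
01001101 = 77
00111100 = 60
00011111 = 31
IP: 140.77.60.31


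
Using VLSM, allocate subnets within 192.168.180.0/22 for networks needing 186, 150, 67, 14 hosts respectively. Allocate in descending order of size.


186 hosts -> /24 (254 usable): 192.168.180.0/24
150 hosts -> /24 (254 usable): 192.168.181.0/24
67 hosts -> /25 (126 usable): 192.168.182.0/25
14 hosts -> /28 (14 usable): 192.168.182.128/28
Allocation: 192.168.180.0/24 (186 hosts, 254 usable); 192.168.181.0/24 (150 hosts, 254 usable); 192.168.182.0/25 (67 hosts, 126 usable); 192.168.182.128/28 (14 hosts, 14 usable)


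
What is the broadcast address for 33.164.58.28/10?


Network: 33.128.0.0/10
Host bits = 22
Set all host bits to 1:
Broadcast: 33.191.255.255


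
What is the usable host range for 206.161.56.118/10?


Network: 206.128.0.0
Broadcast: 206.191.255.255
First usable = network + 1
Last usable = broadcast - 1
Range: 206.128.0.1 to 206.191.255.254


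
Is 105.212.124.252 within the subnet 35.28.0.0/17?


Subnet network: 35.28.0.0
Test IP AND mask: 105.212.0.0
No, 105.212.124.252 is not in 35.28.0.0/17


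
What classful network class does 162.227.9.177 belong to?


First octet: 162
Binary: 10100010
10xxxxxx -> Class B (128-191)
Class B, default mask 255.255.0.0 (/16)


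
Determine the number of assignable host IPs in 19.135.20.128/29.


Host bits = 32 - 29 = 3
Total addresses = 2^3 = 8
Usable = total - 2 (network and broadcast)
Usable hosts: 6


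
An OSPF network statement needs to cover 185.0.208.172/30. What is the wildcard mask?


Subnet mask: 255.255.255.252
Wildcard = 255.255.255.255 - subnet mask
255 - 255 = 0
255 - 255 = 0
255 - 255 = 0
255 - 252 = 3
Wildcard: 0.0.0.3


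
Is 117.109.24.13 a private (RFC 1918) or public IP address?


RFC 1918 private ranges:
  10.0.0.0/8 (10.0.0.0 - 10.255.255.255)
  172.16.0.0/12 (172.16.0.0 - 172.31.255.255)
  192.168.0.0/16 (192.168.0.0 - 192.168.255.255)
Public (not in any RFC 1918 range)


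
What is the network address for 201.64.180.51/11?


IP:   11001001.01000000.10110100.00110011
Mask: 11111111.11100000.00000000.00000000
AND operation:
Net:  11001001.01000000.00000000.00000000
Network: 201.64.0.0/11


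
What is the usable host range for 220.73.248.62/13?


Network: 220.72.0.0
Broadcast: 220.79.255.255
First usable = network + 1
Last usable = broadcast - 1
Range: 220.72.0.1 to 220.79.255.254


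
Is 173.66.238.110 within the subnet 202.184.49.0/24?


Subnet network: 202.184.49.0
Test IP AND mask: 173.66.238.0
No, 173.66.238.110 is not in 202.184.49.0/24


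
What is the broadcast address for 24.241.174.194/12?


Network: 24.240.0.0/12
Host bits = 20
Set all host bits to 1:
Broadcast: 24.255.255.255


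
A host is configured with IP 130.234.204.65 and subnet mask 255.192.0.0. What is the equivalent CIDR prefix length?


Binary: 11111111.11000000.00000000.00000000
Count leading 1s
Prefix: /10


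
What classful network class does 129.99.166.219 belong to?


First octet: 129
Binary: 10000001
10xxxxxx -> Class B (128-191)
Class B, default mask 255.255.0.0 (/16)


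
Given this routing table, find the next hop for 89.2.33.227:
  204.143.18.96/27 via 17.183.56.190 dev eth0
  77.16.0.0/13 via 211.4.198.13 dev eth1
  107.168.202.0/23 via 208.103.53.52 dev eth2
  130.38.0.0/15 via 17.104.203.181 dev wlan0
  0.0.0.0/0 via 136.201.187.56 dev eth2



Longest prefix match for 89.2.33.227:
  /27 204.143.18.96: no
  /13 77.16.0.0: no
  /23 107.168.202.0: no
  /15 130.38.0.0: no
  /0 0.0.0.0: MATCH
Selected: next-hop 136.201.187.56 via eth2 (matched /0)


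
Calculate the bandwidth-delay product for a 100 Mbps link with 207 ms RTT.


BDP = bandwidth * RTT
= 100 Mbps * 207 ms
= 100 * 1e6 * 207 / 1000 bits
= 20700000 bits
= 2587500 bytes
= 2526.8555 KB
BDP = 20700000 bits (2587500 bytes)


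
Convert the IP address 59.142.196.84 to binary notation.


59 = 00111011
142 = 10001110
196 = 11000100
84 = 01010100
Binary: 00111011.10001110.11000100.01010100


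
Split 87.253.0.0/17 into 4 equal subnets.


New prefix = 17 + 2 = 19
Each subnet has 8192 addresses
  87.253.0.0/19
  87.253.32.0/19
  87.253.64.0/19
  87.253.96.0/19
Subnets: 87.253.0.0/19, 87.253.32.0/19, 87.253.64.0/19, 87.253.96.0/19


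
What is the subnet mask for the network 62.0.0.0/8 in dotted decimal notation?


/8 means 8 network bits, 24 host bits
Binary: 11111111000000000000000000000000
Mask: 255.0.0.0


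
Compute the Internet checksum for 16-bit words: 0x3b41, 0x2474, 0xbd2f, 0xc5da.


Sum all words (with carry folding):
+ 0x3b41 = 0x3b41
+ 0x2474 = 0x5fb5
+ 0xbd2f = 0x1ce5
+ 0xc5da = 0xe2bf
One's complement: ~0xe2bf
Checksum = 0x1d40


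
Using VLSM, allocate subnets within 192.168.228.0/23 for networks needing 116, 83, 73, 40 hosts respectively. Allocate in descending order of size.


116 hosts -> /25 (126 usable): 192.168.228.0/25
83 hosts -> /25 (126 usable): 192.168.228.128/25
73 hosts -> /25 (126 usable): 192.168.229.0/25
40 hosts -> /26 (62 usable): 192.168.229.128/26
Allocation: 192.168.228.0/25 (116 hosts, 126 usable); 192.168.228.128/25 (83 hosts, 126 usable); 192.168.229.0/25 (73 hosts, 126 usable); 192.168.229.128/26 (40 hosts, 62 usable)


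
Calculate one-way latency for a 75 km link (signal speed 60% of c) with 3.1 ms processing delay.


Speed = 0.6 * 3e5 km/s = 180000 km/s
Propagation delay = 75 / 180000 = 0.0004 s = 0.4167 ms
Processing delay = 3.1 ms
Total one-way latency = 3.5167 ms


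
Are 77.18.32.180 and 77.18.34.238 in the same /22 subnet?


Mask: 255.255.252.0
77.18.32.180 AND mask = 77.18.32.0
77.18.34.238 AND mask = 77.18.32.0
Yes, same subnet (77.18.32.0)


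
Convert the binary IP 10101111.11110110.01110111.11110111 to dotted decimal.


10101111 = 175
11110110 = 246
01110111 = 119
11110111 = 247
IP: 175.246.119.247


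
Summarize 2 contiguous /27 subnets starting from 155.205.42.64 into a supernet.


Original prefix: /27
Number of subnets: 2 = 2^1
New prefix = 27 - 1 = 26
Supernet: 155.205.42.64/26


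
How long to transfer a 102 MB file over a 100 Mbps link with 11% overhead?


Effective throughput = 100 * (1 - 11/100) = 89 Mbps
File size in Mb = 102 * 8 = 816 Mb
Time = 816 / 89
Time = 9.1685 seconds


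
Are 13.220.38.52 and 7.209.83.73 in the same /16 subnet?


Mask: 255.255.0.0
13.220.38.52 AND mask = 13.220.0.0
7.209.83.73 AND mask = 7.209.0.0
No, different subnets (13.220.0.0 vs 7.209.0.0)


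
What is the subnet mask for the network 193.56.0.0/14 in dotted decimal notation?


/14 means 14 network bits, 18 host bits
Binary: 11111111111111000000000000000000
Mask: 255.252.0.0


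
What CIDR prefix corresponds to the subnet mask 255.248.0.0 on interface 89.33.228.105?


Binary: 11111111.11111000.00000000.00000000
Count leading 1s
Prefix: /13


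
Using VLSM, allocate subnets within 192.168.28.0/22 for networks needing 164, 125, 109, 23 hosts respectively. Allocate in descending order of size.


164 hosts -> /24 (254 usable): 192.168.28.0/24
125 hosts -> /25 (126 usable): 192.168.29.0/25
109 hosts -> /25 (126 usable): 192.168.29.128/25
23 hosts -> /27 (30 usable): 192.168.30.0/27
Allocation: 192.168.28.0/24 (164 hosts, 254 usable); 192.168.29.0/25 (125 hosts, 126 usable); 192.168.29.128/25 (109 hosts, 126 usable); 192.168.30.0/27 (23 hosts, 30 usable)


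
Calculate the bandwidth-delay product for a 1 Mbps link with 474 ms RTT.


BDP = bandwidth * RTT
= 1 Mbps * 474 ms
= 1 * 1e6 * 474 / 1000 bits
= 474000 bits
= 59250 bytes
= 57.8613 KB
BDP = 474000 bits (59250 bytes)


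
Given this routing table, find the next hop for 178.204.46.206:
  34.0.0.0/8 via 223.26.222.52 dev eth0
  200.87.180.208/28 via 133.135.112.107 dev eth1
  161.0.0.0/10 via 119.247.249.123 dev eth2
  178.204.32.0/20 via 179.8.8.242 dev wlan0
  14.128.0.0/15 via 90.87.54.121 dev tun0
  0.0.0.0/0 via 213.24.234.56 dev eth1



Longest prefix match for 178.204.46.206:
  /8 34.0.0.0: no
  /28 200.87.180.208: no
  /10 161.0.0.0: no
  /20 178.204.32.0: MATCH
  /15 14.128.0.0: no
  /0 0.0.0.0: MATCH
Selected: next-hop 179.8.8.242 via wlan0 (matched /20)


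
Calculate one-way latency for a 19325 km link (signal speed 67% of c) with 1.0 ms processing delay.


Speed = 0.67 * 3e5 km/s = 201000 km/s
Propagation delay = 19325 / 201000 = 0.0961 s = 96.1443 ms
Processing delay = 1.0 ms
Total one-way latency = 97.1443 ms


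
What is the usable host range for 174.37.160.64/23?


Network: 174.37.160.0
Broadcast: 174.37.161.255
First usable = network + 1
Last usable = broadcast - 1
Range: 174.37.160.1 to 174.37.161.254


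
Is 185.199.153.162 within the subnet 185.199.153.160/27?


Subnet network: 185.199.153.160
Test IP AND mask: 185.199.153.160
Yes, 185.199.153.162 is in 185.199.153.160/27


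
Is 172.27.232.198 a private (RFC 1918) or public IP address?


RFC 1918 private ranges:
  10.0.0.0/8 (10.0.0.0 - 10.255.255.255)
  172.16.0.0/12 (172.16.0.0 - 172.31.255.255)
  192.168.0.0/16 (192.168.0.0 - 192.168.255.255)
Private (in 172.16.0.0/12)


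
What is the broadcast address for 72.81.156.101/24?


Network: 72.81.156.0/24
Host bits = 8
Set all host bits to 1:
Broadcast: 72.81.156.255


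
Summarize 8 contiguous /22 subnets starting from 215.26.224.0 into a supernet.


Original prefix: /22
Number of subnets: 8 = 2^3
New prefix = 22 - 3 = 19
Supernet: 215.26.224.0/19


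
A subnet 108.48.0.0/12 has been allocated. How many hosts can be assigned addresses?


Host bits = 32 - 12 = 20
Total addresses = 2^20 = 1048576
Usable = total - 2 (network and broadcast)
Usable hosts: 1048574


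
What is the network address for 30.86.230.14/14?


IP:   00011110.01010110.11100110.00001110
Mask: 11111111.11111100.00000000.00000000
AND operation:
Net:  00011110.01010100.00000000.00000000
Network: 30.84.0.0/14


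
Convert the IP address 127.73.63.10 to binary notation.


127 = 01111111
73 = 01001001
63 = 00111111
10 = 00001010
Binary: 01111111.01001001.00111111.00001010


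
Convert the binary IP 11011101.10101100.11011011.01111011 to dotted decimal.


11011101 = 221
10101100 = 172
11011011 = 219
01111011 = 123
IP: 221.172.219.123


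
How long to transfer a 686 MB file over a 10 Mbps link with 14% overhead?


Effective throughput = 10 * (1 - 14/100) = 8.6 Mbps
File size in Mb = 686 * 8 = 5488 Mb
Time = 5488 / 8.6
Time = 638.1395 seconds


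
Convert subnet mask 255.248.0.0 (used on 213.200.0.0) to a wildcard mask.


Subnet mask: 255.248.0.0
Wildcard = 255.255.255.255 - subnet mask
255 - 255 = 0
255 - 248 = 7
255 - 0 = 255
255 - 0 = 255
Wildcard: 0.7.255.255


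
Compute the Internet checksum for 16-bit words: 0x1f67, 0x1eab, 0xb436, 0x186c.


Sum all words (with carry folding):
+ 0x1f67 = 0x1f67
+ 0x1eab = 0x3e12
+ 0xb436 = 0xf248
+ 0x186c = 0x0ab5
One's complement: ~0x0ab5
Checksum = 0xf54a


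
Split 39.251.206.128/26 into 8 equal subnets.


New prefix = 26 + 3 = 29
Each subnet has 8 addresses
  39.251.206.128/29
  39.251.206.136/29
  39.251.206.144/29
  39.251.206.152/29
  39.251.206.160/29
  39.251.206.168/29
  39.251.206.176/29
  39.251.206.184/29
Subnets: 39.251.206.128/29, 39.251.206.136/29, 39.251.206.144/29, 39.251.206.152/29, 39.251.206.160/29, 39.251.206.168/29, 39.251.206.176/29, 39.251.206.184/29


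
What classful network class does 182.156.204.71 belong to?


First octet: 182
Binary: 10110110
10xxxxxx -> Class B (128-191)
Class B, default mask 255.255.0.0 (/16)


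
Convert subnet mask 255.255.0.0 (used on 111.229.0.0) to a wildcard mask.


Subnet mask: 255.255.0.0
Wildcard = 255.255.255.255 - subnet mask
255 - 255 = 0
255 - 255 = 0
255 - 0 = 255
255 - 0 = 255
Wildcard: 0.0.255.255


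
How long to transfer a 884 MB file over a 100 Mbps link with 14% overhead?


Effective throughput = 100 * (1 - 14/100) = 86 Mbps
File size in Mb = 884 * 8 = 7072 Mb
Time = 7072 / 86
Time = 82.2326 seconds


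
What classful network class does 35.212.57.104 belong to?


First octet: 35
Binary: 00100011
0xxxxxxx -> Class A (1-126)
Class A, default mask 255.0.0.0 (/8)


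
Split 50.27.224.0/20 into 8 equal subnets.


New prefix = 20 + 3 = 23
Each subnet has 512 addresses
  50.27.224.0/23
  50.27.226.0/23
  50.27.228.0/23
  50.27.230.0/23
  50.27.232.0/23
  50.27.234.0/23
  50.27.236.0/23
  50.27.238.0/23
Subnets: 50.27.224.0/23, 50.27.226.0/23, 50.27.228.0/23, 50.27.230.0/23, 50.27.232.0/23, 50.27.234.0/23, 50.27.236.0/23, 50.27.238.0/23


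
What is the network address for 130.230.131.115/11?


IP:   10000010.11100110.10000011.01110011
Mask: 11111111.11100000.00000000.00000000
AND operation:
Net:  10000010.11100000.00000000.00000000
Network: 130.224.0.0/11


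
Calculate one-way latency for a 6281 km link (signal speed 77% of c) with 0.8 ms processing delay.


Speed = 0.77 * 3e5 km/s = 231000 km/s
Propagation delay = 6281 / 231000 = 0.0272 s = 27.1905 ms
Processing delay = 0.8 ms
Total one-way latency = 27.9905 ms
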